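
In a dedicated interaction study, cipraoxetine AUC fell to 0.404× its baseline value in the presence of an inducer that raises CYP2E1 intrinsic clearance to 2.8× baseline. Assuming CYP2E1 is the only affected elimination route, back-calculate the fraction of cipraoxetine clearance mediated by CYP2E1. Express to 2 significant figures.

CL'/CL = 1 / 0.404 = 2.475
2.8·fm + (1 − fm) = 2.475
fm = (2.475 − 1) / (2.8 − 1) = 0.82

0.82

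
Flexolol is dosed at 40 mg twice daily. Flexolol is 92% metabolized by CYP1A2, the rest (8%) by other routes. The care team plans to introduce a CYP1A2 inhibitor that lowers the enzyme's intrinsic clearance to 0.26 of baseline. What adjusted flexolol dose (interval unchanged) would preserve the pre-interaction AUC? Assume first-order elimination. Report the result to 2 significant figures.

The CYP1A2 pathway (92% of clearance) is reduced to 0.26× activity: 0.92 × 0.26 = 0.2392.
The remaining 8% of clearance is unaffected.
CL_new/CL_old = 0.2392 + 0.08 = 0.3192.
Exposure is unchanged when dose changes in proportion to clearance. New dose = 40 mg × 0.3192 = 13 mg.

13 mg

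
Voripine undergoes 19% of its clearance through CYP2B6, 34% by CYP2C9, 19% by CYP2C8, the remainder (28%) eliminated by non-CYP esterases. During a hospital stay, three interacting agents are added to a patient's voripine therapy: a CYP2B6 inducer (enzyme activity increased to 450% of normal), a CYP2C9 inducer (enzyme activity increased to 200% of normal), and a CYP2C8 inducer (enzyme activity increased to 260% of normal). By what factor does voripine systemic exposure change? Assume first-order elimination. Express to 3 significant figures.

The CYP2B6 pathway (19% of clearance) increases to 4.5× activity: 0.19 × 4.5 = 0.855.
The CYP2C9 pathway (34% of clearance) increases to 2× activity: 0.34 × 2 = 0.68.
The CYP2C8 pathway (19% of clearance) is boosted to 2.6× activity: 0.19 × 2.6 = 0.494.
Non-CYP routes (28%) are unchanged.
Relative clearance = 0.855 + 0.68 + 0.494 + 0.28 = 2.309.
Systemic exposure ∝ 1/CL: fold-change = 1 / 2.309 = 0.433.

0.433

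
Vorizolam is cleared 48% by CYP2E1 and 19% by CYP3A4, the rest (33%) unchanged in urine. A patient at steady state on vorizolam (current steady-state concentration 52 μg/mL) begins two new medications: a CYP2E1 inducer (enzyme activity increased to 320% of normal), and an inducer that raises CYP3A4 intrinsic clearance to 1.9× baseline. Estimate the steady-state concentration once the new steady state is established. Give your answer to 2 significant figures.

23 μg/mL

The CYP2E1 pathway (48% of clearance) is boosted to 3.2× activity: 0.48 × 3.2 = 1.536.
The CYP3A4 pathway (19% of clearance) increases to 1.9× activity: 0.19 × 1.9 = 0.361.
Non-CYP routes (33%) are unchanged.
CL_new/CL_old = 1.536 + 0.361 + 0.33 = 2.227.
Steady-state concentration ∝ 1/CL: new value = 52 / 2.227 = 23 μg/mL.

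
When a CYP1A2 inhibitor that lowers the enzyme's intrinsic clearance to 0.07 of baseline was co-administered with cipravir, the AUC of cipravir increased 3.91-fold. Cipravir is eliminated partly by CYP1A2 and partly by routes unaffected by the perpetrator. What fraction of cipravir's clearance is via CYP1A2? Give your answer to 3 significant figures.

CL'/CL = 1 / 3.91 = 0.2558
0.07·fm + (1 − fm) = 0.2558
fm = (0.2558 − 1) / (0.07 − 1) = 0.800

0.800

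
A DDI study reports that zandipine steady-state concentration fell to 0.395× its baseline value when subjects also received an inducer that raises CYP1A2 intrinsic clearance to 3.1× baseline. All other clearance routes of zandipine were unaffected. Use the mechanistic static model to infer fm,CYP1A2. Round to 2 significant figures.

Let x = fm,CYP1A2. Because steady-state concentration ∝ 1/CL, relative clearance rose to 1/0.395 = 2.532.
Only the CYP1A2 route changed, so 2.532 = x·3.1 + (1 − x), giving x = 0.73.

0.73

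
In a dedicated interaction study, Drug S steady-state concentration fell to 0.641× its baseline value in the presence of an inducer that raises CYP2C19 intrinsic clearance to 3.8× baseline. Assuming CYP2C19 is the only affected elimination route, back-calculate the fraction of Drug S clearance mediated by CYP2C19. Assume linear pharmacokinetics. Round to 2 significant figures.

CL'/CL = 1 / 0.641 = 1.56
3.8·fm + (1 − fm) = 1.56
fm = (1.56 − 1) / (3.8 − 1) = 0.20

0.20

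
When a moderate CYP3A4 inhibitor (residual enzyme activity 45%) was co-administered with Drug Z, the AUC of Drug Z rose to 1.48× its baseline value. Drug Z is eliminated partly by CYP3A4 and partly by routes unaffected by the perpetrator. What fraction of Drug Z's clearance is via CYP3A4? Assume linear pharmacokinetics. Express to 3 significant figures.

0.590

Call the CYP3A4 fraction fm. After the interaction, CL_new/CL_old = fm × 0.45 + (1 − fm).
AUC ratio = 1 / (new CL fraction), so new CL fraction = 1 / 1.48 = 0.6757.
fm × 0.45 + 1 − fm = 0.6757  ⇒  fm × (0.45 − 1) = −0.3243  ⇒  fm = 0.590.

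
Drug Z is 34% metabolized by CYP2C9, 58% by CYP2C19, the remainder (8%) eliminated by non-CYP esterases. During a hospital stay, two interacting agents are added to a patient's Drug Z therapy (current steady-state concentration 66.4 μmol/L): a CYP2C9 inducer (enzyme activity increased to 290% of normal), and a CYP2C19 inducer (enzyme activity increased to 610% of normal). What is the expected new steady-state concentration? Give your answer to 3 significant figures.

14.4 μmol/L

The CYP2C9 pathway (34% of clearance) rises to 2.9× activity: 0.34 × 2.9 = 0.986.
The CYP2C19 pathway (58% of clearance) is boosted to 6.1× activity: 0.58 × 6.1 = 3.538.
Non-CYP routes (8%) are unchanged.
Relative clearance = 0.986 + 3.538 + 0.08 = 4.604.
Steady-state concentration ∝ 1/CL: new value = 66.4 / 4.604 = 14.4 μmol/L.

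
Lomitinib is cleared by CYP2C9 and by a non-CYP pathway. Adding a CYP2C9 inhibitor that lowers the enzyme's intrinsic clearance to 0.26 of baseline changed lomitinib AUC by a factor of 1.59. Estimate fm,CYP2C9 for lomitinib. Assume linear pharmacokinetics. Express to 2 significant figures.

0.50

Call the CYP2C9 fraction fm. After the interaction, CL_new/CL_old = fm × 0.26 + (1 − fm).
AUC ratio = 1 / (new CL fraction), so new CL fraction = 1 / 1.59 = 0.6289.
fm × 0.26 + 1 − fm = 0.6289  ⇒  fm × (0.26 − 1) = −0.3711  ⇒  fm = 0.50.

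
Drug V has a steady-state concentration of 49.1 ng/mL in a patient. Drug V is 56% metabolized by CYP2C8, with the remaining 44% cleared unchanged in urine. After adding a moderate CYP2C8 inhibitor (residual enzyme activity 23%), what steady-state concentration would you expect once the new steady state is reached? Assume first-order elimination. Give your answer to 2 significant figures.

86 ng/mL

The CYP2C8 pathway (56% of clearance) is reduced to 0.23× activity: 0.56 × 0.23 = 0.1288.
The remaining 44% of clearance is unaffected.
Relative clearance = 0.1288 + 0.44 = 0.5688.
With dosing unchanged, steady-state concentration scales as 1/CL: 49.1 / 0.5688 = 86 ng/mL.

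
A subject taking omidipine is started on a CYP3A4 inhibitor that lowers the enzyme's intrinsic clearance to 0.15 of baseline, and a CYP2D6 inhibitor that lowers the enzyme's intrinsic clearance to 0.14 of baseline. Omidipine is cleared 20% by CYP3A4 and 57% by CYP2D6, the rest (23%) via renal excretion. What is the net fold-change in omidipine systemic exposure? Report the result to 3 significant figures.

2.94

The CYP3A4 pathway (20% of clearance) falls to 0.15× activity: 0.2 × 0.15 = 0.03.
The CYP2D6 pathway (57% of clearance) falls to 0.14× activity: 0.57 × 0.14 = 0.0798.
The remaining 23% of clearance is unaffected.
New clearance relative to baseline: 0.03 + 0.0798 + 0.23 = 0.3398.
Because systemic exposure varies inversely with clearance, the combined effect is 1 / 0.3398 = 2.94.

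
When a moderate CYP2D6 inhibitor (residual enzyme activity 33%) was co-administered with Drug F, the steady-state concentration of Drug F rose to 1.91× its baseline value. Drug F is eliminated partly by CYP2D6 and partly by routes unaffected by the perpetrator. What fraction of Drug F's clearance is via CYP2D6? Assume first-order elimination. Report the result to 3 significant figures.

Let fm be the CYP2D6 fraction. New clearance relative to baseline = fm × 0.33 + (1 − fm).
Steady-state concentration ratio = 1 / (new CL fraction), so new CL fraction = 1 / 1.91 = 0.5236.
fm × 0.33 + 1 − fm = 0.5236  ⇒  fm × (0.33 − 1) = −0.4764  ⇒  fm = 0.711.

0.711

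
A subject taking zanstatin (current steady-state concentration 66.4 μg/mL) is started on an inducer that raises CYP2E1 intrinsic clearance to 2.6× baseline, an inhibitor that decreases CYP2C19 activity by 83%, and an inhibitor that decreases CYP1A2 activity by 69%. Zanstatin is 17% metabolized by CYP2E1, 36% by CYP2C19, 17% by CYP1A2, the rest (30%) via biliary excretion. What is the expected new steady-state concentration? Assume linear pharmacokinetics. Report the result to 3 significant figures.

The CYP2E1 pathway (17% of clearance) rises to 2.6× activity: 0.17 × 2.6 = 0.442.
The CYP2C19 pathway (36% of clearance) drops to 0.17× activity: 0.36 × 0.17 = 0.0612.
The CYP1A2 pathway (17% of clearance) drops to 0.31× activity: 0.17 × 0.31 = 0.0527.
The remaining 30% of clearance is unaffected.
Relative clearance = 0.442 + 0.0612 + 0.0527 + 0.3 = 0.8559.
Dividing the baseline by the relative clearance: 66.4 / 0.8559 = 77.6 μg/mL.

77.6 μg/mL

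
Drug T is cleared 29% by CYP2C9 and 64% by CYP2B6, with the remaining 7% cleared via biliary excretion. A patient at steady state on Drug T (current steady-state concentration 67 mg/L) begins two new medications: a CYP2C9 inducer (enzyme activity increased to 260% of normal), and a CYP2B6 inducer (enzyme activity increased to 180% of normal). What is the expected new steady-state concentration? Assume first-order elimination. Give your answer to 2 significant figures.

The CYP2C9 pathway (29% of clearance) increases to 2.6× activity: 0.29 × 2.6 = 0.754.
The CYP2B6 pathway (64% of clearance) is boosted to 1.8× activity: 0.64 × 1.8 = 1.152.
Non-CYP routes (7%) are unchanged.
CL_new/CL_old = 0.754 + 1.152 + 0.07 = 1.976.
Dividing the baseline by the relative clearance: 67 / 1.976 = 34 mg/L.

34 mg/L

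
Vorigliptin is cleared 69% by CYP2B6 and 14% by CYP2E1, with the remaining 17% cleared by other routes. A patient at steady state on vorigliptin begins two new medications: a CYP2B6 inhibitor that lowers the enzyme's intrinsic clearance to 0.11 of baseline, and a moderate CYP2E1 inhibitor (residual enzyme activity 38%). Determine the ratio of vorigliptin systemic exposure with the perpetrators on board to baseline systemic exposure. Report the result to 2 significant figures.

CYP2B6: 0.69 × 0.11 = 0.0759
CYP2E1: 0.14 × 0.38 = 0.0532
Other: 0.17 (unchanged)
Relative clearance = 0.0759 + 0.0532 + 0.17 = 0.2991.
Systemic exposure ∝ 1/CL: fold-change = 1 / 0.2991 = 3.3.

3.3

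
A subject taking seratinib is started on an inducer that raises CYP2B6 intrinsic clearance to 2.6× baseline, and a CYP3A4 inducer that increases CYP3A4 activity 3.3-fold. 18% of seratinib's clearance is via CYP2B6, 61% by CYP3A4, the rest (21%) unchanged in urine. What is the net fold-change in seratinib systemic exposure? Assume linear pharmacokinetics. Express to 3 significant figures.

CYP2B6: 0.18 × 2.6 = 0.468
CYP3A4: 0.61 × 3.3 = 2.013
Other: 0.21 (unchanged)
CL_new/CL_old = 0.468 + 2.013 + 0.21 = 2.691.
Net systemic exposure ratio = 1 / 2.691 = 0.372.

0.372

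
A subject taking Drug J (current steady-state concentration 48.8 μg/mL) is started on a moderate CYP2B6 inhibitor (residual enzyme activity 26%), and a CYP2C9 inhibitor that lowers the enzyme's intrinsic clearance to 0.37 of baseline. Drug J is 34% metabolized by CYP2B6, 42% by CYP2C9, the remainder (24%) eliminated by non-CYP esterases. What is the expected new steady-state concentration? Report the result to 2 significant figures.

1.0 × 10² μg/mL

CYP2B6: 0.34 × 0.26 = 0.0884
CYP2C9: 0.42 × 0.37 = 0.1554
Other: 0.24 (unchanged)
CL_new/CL_old = 0.0884 + 0.1554 + 0.24 = 0.4838.
Steady-state concentration ∝ 1/CL: new value = 48.8 / 0.4838 = 1.0 × 10² μg/mL.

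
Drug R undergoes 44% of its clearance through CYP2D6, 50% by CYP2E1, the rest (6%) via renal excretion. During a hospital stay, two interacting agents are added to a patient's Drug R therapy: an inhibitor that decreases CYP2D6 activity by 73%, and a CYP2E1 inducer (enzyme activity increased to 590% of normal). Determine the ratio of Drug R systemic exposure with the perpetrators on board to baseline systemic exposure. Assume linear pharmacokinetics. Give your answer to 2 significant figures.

CYP2D6: 0.44 × 0.27 = 0.1188
CYP2E1: 0.5 × 5.9 = 2.95
Other: 0.06 (unchanged)
New clearance relative to baseline: 0.1188 + 2.95 + 0.06 = 3.1288.
Because systemic exposure varies inversely with clearance, the combined effect is 1 / 3.1288 = 0.32.

0.32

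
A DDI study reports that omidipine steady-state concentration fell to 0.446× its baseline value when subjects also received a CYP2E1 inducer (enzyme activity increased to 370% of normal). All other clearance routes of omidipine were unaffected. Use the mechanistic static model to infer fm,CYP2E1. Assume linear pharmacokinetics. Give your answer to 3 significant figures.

0.460

Call the CYP2E1 fraction fm. After the interaction, CL_new/CL_old = fm × 3.7 + (1 − fm).
Steady-state concentration ratio = 1 / (new CL fraction), so new CL fraction = 1 / 0.446 = 2.242.
fm × 3.7 + 1 − fm = 2.242  ⇒  fm × (3.7 − 1) = 1.242  ⇒  fm = 0.460.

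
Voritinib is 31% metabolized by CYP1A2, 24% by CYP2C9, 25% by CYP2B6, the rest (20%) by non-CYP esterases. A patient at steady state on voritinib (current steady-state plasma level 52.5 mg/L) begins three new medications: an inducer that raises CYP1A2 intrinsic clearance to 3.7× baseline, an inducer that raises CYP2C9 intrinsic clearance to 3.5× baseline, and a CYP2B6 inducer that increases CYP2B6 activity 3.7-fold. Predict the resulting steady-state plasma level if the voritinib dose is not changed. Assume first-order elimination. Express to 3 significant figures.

The CYP1A2 pathway (31% of clearance) increases to 3.7× activity: 0.31 × 3.7 = 1.147.
The CYP2C9 pathway (24% of clearance) is boosted to 3.5× activity: 0.24 × 3.5 = 0.84.
The CYP2B6 pathway (25% of clearance) rises to 3.7× activity: 0.25 × 3.7 = 0.925.
The remaining 20% of clearance is unaffected.
CL_new/CL_old = 1.147 + 0.84 + 0.925 + 0.2 = 3.112.
Dividing the baseline by the relative clearance: 52.5 / 3.112 = 16.9 mg/L.

16.9 mg/L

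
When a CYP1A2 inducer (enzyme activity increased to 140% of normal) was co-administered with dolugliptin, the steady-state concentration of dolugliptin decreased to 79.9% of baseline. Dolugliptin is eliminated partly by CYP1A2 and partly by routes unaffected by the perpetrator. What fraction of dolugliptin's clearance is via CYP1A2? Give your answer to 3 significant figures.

Call the CYP1A2 fraction fm. After the interaction, CL_new/CL_old = fm × 1.4 + (1 − fm).
Steady-state concentration ratio = 1 / (new CL fraction), so new CL fraction = 1 / 0.799 = 1.252.
fm × 1.4 + 1 − fm = 1.252  ⇒  fm × (1.4 − 1) = 0.2516  ⇒  fm = 0.629.

0.629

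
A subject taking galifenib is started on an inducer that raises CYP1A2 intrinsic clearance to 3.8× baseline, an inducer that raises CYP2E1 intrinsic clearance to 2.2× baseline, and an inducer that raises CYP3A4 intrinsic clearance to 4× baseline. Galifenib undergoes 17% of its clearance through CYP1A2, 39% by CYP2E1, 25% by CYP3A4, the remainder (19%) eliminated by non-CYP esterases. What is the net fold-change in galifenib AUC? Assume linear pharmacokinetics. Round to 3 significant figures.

0.371

The CYP1A2 pathway (17% of clearance) is boosted to 3.8× activity: 0.17 × 3.8 = 0.646.
The CYP2E1 pathway (39% of clearance) is boosted to 2.2× activity: 0.39 × 2.2 = 0.858.
The CYP3A4 pathway (25% of clearance) increases to 4× activity: 0.25 × 4 = 1.
The remaining 19% of clearance is unaffected.
CL_new/CL_old = 0.646 + 0.858 + 1 + 0.19 = 2.694.
Net AUC ratio = 1 / 2.694 = 0.371.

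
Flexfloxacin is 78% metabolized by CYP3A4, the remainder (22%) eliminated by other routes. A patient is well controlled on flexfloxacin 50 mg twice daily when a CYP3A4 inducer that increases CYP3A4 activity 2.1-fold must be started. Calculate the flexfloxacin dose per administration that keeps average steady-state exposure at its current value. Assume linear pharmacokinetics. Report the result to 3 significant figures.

The CYP3A4 pathway (78% of clearance) increases to 2.1× activity: 0.78 × 2.1 = 1.638.
The remaining 22% of clearance is unaffected.
Relative clearance = 1.638 + 0.22 = 1.858.
To maintain the same steady-state level, dose must scale with clearance: new dose = 50 × 1.858 = 92.9 mg.

92.9 mg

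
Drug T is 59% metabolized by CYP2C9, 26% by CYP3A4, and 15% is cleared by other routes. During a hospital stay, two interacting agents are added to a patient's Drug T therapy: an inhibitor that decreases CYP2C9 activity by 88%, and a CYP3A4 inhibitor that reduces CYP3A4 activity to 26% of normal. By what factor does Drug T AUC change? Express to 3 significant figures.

3.47

CYP2C9: 0.59 × 0.12 = 0.0708
CYP3A4: 0.26 × 0.26 = 0.0676
Other: 0.15 (unchanged)
CL_new/CL_old = 0.0708 + 0.0676 + 0.15 = 0.2884.
AUC ∝ 1/CL: fold-change = 1 / 0.2884 = 3.47.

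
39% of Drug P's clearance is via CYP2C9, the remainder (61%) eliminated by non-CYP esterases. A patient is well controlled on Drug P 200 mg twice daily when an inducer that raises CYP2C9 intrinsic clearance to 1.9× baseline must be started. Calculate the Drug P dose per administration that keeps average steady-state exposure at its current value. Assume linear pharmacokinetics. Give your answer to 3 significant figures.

The CYP2C9 pathway (39% of clearance) is boosted to 1.9× activity: 0.39 × 1.9 = 0.741.
Non-CYP routes (61%) are unchanged.
New clearance relative to baseline: 0.741 + 0.61 = 1.351.
Css,avg = (dose rate)/CL, so holding Css fixed requires dose ∝ CL: 200 × 1.351 = 270 mg.

270 mg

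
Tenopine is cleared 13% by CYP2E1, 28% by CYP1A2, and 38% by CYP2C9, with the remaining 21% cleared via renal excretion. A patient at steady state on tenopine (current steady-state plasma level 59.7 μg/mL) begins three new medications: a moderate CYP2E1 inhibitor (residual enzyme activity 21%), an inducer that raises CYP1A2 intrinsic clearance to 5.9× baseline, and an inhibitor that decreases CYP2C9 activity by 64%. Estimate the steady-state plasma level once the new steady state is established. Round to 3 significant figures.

CYP2E1: 0.13 × 0.21 = 0.0273
CYP1A2: 0.28 × 5.9 = 1.652
CYP2C9: 0.38 × 0.36 = 0.1368
Other: 0.21 (unchanged)
Relative clearance = 0.0273 + 1.652 + 0.1368 + 0.21 = 2.0261.
Dividing the baseline by the relative clearance: 59.7 / 2.0261 = 29.5 μg/mL.

29.5 μg/mL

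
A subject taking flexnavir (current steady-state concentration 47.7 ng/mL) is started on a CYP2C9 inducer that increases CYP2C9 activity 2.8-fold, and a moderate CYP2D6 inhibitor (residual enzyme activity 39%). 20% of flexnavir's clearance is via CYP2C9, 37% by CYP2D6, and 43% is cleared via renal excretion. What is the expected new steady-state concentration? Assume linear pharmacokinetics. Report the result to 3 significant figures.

42.1 ng/mL

The CYP2C9 pathway (20% of clearance) increases to 2.8× activity: 0.2 × 2.8 = 0.56.
The CYP2D6 pathway (37% of clearance) falls to 0.39× activity: 0.37 × 0.39 = 0.1443.
Non-CYP routes (43%) are unchanged.
New clearance relative to baseline: 0.56 + 0.1443 + 0.43 = 1.1343.
New steady-state concentration = 47.7 / 1.1343 = 42.1 ng/mL (concentration scales inversely with clearance).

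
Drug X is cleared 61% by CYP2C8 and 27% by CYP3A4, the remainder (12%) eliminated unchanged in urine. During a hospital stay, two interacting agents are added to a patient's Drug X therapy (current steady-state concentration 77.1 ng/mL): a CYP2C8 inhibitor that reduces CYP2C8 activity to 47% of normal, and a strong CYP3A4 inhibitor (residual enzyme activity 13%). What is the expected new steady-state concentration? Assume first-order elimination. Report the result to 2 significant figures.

The CYP2C8 pathway (61% of clearance) drops to 0.47× activity: 0.61 × 0.47 = 0.2867.
The CYP3A4 pathway (27% of clearance) is reduced to 0.13× activity: 0.27 × 0.13 = 0.0351.
Non-CYP routes (12%) are unchanged.
New clearance relative to baseline: 0.2867 + 0.0351 + 0.12 = 0.4418.
Steady-state concentration ∝ 1/CL: new value = 77.1 / 0.4418 = 1.7 × 10² ng/mL.

1.7 × 10² ng/mL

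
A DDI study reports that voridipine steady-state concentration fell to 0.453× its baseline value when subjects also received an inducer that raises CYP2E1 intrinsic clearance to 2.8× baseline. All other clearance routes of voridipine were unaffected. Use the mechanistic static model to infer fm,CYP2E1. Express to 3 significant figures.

0.671

Call the CYP2E1 fraction fm. After the interaction, CL_new/CL_old = fm × 2.8 + (1 − fm).
Steady-state concentration ratio = 1 / (new CL fraction), so new CL fraction = 1 / 0.453 = 2.208.
fm × 2.8 + 1 − fm = 2.208  ⇒  fm × (2.8 − 1) = 1.208  ⇒  fm = 0.671.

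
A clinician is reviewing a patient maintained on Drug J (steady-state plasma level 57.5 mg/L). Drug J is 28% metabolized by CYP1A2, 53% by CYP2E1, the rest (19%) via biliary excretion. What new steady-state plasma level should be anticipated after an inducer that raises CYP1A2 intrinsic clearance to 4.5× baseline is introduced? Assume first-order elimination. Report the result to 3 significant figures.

The CYP1A2 pathway (28% of clearance) is boosted to 4.5× activity: 0.28 × 4.5 = 1.26.
CYP2E1 (53%) and the residual 19% are unaffected.
CL_new/CL_old = 1.26 + 0.53 + 0.19 = 1.98.
New steady-state plasma level = baseline ÷ relative clearance = 57.5 / 1.98 = 29.0 mg/L.

29.0 mg/L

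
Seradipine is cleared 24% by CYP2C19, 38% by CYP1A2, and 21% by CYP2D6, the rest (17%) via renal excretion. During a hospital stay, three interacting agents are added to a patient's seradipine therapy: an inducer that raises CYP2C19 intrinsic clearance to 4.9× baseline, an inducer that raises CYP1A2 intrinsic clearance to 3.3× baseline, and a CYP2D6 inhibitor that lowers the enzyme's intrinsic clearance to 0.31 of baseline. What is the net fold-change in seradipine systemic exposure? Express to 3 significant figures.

0.375

The CYP2C19 pathway (24% of clearance) rises to 4.9× activity: 0.24 × 4.9 = 1.176.
The CYP1A2 pathway (38% of clearance) rises to 3.3× activity: 0.38 × 3.3 = 1.254.
The CYP2D6 pathway (21% of clearance) drops to 0.31× activity: 0.21 × 0.31 = 0.0651.
Non-CYP routes (17%) are unchanged.
New clearance relative to baseline: 1.176 + 1.254 + 0.0651 + 0.17 = 2.6651.
Net systemic exposure ratio = 1 / 2.6651 = 0.375.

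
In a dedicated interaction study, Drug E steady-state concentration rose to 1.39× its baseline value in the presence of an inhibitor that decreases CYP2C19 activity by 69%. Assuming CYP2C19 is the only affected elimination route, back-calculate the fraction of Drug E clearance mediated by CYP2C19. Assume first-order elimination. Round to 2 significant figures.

Let x = fm,CYP2C19. Because steady-state concentration ∝ 1/CL, relative clearance fell to 1/1.39 = 0.7194.
Setting x·0.31 + (1 − x) = 0.7194 and solving: x = (0.7194 − 1)/(0.31 − 1) = 0.41.

0.41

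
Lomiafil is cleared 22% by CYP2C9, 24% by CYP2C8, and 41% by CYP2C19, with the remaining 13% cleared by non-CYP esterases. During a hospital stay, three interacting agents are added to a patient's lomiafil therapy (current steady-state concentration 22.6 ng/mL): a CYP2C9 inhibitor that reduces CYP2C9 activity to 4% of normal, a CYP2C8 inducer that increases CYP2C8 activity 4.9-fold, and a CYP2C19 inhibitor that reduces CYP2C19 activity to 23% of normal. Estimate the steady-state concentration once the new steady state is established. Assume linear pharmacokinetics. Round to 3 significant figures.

The CYP2C9 pathway (22% of clearance) drops to 0.04× activity: 0.22 × 0.04 = 0.0088.
The CYP2C8 pathway (24% of clearance) rises to 4.9× activity: 0.24 × 4.9 = 1.176.
The CYP2C19 pathway (41% of clearance) is reduced to 0.23× activity: 0.41 × 0.23 = 0.0943.
The remaining 13% of clearance is unaffected.
CL_new/CL_old = 0.0088 + 1.176 + 0.0943 + 0.13 = 1.4091.
Steady-state concentration ∝ 1/CL: new value = 22.6 / 1.4091 = 16.0 ng/mL.

16.0 ng/mL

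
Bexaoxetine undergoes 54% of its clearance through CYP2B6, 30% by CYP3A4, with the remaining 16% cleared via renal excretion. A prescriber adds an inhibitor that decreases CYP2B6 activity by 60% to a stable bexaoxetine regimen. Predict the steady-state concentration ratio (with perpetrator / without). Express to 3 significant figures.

The CYP2B6 pathway (54% of clearance) drops to 0.4× activity: 0.54 × 0.4 = 0.216.
CYP3A4 (30%) and the residual 16% are unaffected.
Relative clearance = 0.216 + 0.3 + 0.16 = 0.676.
Steady-state concentration is inversely proportional to clearance, so the fold-change is 1 / 0.676 = 1.48.

1.48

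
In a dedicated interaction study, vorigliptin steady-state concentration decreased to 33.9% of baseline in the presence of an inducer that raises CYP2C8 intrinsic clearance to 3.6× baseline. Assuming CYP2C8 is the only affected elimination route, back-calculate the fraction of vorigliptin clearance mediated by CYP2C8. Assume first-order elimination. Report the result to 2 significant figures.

0.75

Let x = fm,CYP2C8. Because steady-state concentration ∝ 1/CL, relative clearance rose to 1/0.339 = 2.95.
Setting x·3.6 + (1 − x) = 2.95 and solving: x = (2.95 − 1)/(3.6 − 1) = 0.75.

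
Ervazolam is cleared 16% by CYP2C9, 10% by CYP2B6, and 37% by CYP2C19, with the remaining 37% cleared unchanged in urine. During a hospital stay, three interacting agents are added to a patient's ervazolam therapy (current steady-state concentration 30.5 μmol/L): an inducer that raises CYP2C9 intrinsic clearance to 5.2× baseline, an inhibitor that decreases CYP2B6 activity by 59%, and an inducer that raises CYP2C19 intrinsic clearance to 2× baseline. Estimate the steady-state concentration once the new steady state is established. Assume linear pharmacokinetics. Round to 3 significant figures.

15.4 μmol/L

The CYP2C9 pathway (16% of clearance) is boosted to 5.2× activity: 0.16 × 5.2 = 0.832.
The CYP2B6 pathway (10% of clearance) falls to 0.41× activity: 0.1 × 0.41 = 0.041.
The CYP2C19 pathway (37% of clearance) rises to 2× activity: 0.37 × 2 = 0.74.
Non-CYP routes (37%) are unchanged.
Relative clearance = 0.832 + 0.041 + 0.74 + 0.37 = 1.983.
New steady-state concentration = 30.5 / 1.983 = 15.4 μmol/L (concentration scales inversely with clearance).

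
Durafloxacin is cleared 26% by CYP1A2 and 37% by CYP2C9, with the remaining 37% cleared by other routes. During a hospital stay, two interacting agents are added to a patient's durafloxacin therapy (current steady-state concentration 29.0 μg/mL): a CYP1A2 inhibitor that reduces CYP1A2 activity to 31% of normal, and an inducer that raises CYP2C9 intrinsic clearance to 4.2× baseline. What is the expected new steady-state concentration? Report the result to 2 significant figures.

The CYP1A2 pathway (26% of clearance) is reduced to 0.31× activity: 0.26 × 0.31 = 0.0806.
The CYP2C9 pathway (37% of clearance) is boosted to 4.2× activity: 0.37 × 4.2 = 1.554.
The remaining 37% of clearance is unaffected.
New clearance relative to baseline: 0.0806 + 1.554 + 0.37 = 2.0046.
Steady-state concentration ∝ 1/CL: new value = 29.0 / 2.0046 = 14 μg/mL.

14 μg/mL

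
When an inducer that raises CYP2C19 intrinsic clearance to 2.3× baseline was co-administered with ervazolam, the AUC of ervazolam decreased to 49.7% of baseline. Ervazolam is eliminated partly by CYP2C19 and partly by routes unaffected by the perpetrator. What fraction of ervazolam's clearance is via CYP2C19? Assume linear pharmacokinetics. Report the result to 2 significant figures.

0.78

Let x = fm,CYP2C19. Because AUC ∝ 1/CL, relative clearance rose to 1/0.497 = 2.012.
Setting x·2.3 + (1 − x) = 2.012 and solving: x = (2.012 − 1)/(2.3 − 1) = 0.78.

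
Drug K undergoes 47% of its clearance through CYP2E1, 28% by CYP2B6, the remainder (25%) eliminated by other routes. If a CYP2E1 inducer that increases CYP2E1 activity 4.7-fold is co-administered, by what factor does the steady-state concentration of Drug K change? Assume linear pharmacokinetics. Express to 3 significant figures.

0.365

The CYP2E1 pathway (47% of clearance) increases to 4.7× activity: 0.47 × 4.7 = 2.209.
CYP2B6 (28%) and the residual 25% are unaffected.
New clearance relative to baseline: 2.209 + 0.28 + 0.25 = 2.739.
Steady-state concentration is inversely proportional to clearance, so the fold-change is 1 / 2.739 = 0.365.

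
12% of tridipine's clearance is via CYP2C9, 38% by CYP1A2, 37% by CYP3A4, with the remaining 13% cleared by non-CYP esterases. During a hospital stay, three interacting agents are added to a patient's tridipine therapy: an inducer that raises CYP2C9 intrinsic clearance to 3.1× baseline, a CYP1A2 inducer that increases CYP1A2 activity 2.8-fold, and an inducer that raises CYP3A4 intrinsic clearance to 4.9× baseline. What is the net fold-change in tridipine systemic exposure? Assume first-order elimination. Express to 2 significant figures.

CYP2C9: 0.12 × 3.1 = 0.372
CYP1A2: 0.38 × 2.8 = 1.064
CYP3A4: 0.37 × 4.9 = 1.813
Other: 0.13 (unchanged)
Relative clearance = 0.372 + 1.064 + 1.813 + 0.13 = 3.379.
Net systemic exposure ratio = 1 / 3.379 = 0.30.

0.30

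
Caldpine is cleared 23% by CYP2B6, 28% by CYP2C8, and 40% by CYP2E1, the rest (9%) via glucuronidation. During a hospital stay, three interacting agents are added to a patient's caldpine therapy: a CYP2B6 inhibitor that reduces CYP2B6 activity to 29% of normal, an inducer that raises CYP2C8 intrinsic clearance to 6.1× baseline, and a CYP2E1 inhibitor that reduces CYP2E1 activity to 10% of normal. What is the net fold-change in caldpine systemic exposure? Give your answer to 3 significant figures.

The CYP2B6 pathway (23% of clearance) falls to 0.29× activity: 0.23 × 0.29 = 0.0667.
The CYP2C8 pathway (28% of clearance) increases to 6.1× activity: 0.28 × 6.1 = 1.708.
The CYP2E1 pathway (40% of clearance) falls to 0.1× activity: 0.4 × 0.1 = 0.04.
The remaining 9% of clearance is unaffected.
New clearance relative to baseline: 0.0667 + 1.708 + 0.04 + 0.09 = 1.9047.
Net systemic exposure ratio = 1 / 1.9047 = 0.525.

0.525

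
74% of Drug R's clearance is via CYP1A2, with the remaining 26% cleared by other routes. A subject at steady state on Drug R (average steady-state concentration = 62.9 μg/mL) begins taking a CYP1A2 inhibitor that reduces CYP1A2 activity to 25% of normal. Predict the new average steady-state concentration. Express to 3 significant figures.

The CYP1A2 pathway (74% of clearance) drops to 0.25× activity: 0.74 × 0.25 = 0.185.
The remaining 26% of clearance is unaffected.
New clearance relative to baseline: 0.185 + 0.26 = 0.445.
New average steady-state concentration = baseline ÷ relative clearance = 62.9 / 0.445 = 141 μg/mL.

141 μg/mL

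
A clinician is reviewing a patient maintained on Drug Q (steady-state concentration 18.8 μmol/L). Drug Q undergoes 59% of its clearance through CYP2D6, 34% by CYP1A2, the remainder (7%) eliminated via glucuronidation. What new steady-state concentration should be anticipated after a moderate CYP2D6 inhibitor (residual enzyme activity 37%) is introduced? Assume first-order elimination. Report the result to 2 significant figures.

30 μmol/L

The CYP2D6 pathway (59% of clearance) is reduced to 0.37× activity: 0.59 × 0.37 = 0.2183.
CYP1A2 (34%) and the residual 7% are unaffected.
Relative clearance = 0.2183 + 0.34 + 0.07 = 0.6283.
New steady-state concentration = baseline ÷ relative clearance = 18.8 / 0.6283 = 30 μmol/L.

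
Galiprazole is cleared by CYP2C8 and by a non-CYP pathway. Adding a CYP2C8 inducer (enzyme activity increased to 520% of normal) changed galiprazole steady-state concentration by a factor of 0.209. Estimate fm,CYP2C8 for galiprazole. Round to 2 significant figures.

CL'/CL = 1 / 0.209 = 4.785
5.2·fm + (1 − fm) = 4.785
fm = (4.785 − 1) / (5.2 − 1) = 0.90

0.90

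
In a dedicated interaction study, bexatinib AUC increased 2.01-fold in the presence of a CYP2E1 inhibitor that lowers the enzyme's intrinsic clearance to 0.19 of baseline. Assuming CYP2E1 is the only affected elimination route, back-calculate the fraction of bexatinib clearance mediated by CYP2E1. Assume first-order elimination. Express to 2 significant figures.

0.62

Call the CYP2E1 fraction fm. After the interaction, CL_new/CL_old = fm × 0.19 + (1 − fm).
AUC ratio = 1 / (new CL fraction), so new CL fraction = 1 / 2.01 = 0.4975.
fm × 0.19 + 1 − fm = 0.4975  ⇒  fm × (0.19 − 1) = −0.5025  ⇒  fm = 0.62.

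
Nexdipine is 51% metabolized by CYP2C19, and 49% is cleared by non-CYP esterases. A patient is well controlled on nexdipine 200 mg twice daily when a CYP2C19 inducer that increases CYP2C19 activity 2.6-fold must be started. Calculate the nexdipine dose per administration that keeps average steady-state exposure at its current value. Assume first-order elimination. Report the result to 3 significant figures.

363 mg

The CYP2C19 pathway (51% of clearance) rises to 2.6× activity: 0.51 × 2.6 = 1.326.
The remaining 49% of clearance is unaffected.
New clearance relative to baseline: 1.326 + 0.49 = 1.816.
Exposure is unchanged when dose changes in proportion to clearance. New dose = 200 mg × 1.816 = 363 mg.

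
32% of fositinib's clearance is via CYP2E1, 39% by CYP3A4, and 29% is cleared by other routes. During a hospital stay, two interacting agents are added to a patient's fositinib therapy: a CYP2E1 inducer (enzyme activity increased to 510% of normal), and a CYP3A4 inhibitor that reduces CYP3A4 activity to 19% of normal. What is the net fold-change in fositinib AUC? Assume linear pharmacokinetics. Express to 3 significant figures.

The CYP2E1 pathway (32% of clearance) increases to 5.1× activity: 0.32 × 5.1 = 1.632.
The CYP3A4 pathway (39% of clearance) drops to 0.19× activity: 0.39 × 0.19 = 0.0741.
Non-CYP routes (29%) are unchanged.
CL_new/CL_old = 1.632 + 0.0741 + 0.29 = 1.9961.
Because AUC varies inversely with clearance, the combined effect is 1 / 1.9961 = 0.501.

0.501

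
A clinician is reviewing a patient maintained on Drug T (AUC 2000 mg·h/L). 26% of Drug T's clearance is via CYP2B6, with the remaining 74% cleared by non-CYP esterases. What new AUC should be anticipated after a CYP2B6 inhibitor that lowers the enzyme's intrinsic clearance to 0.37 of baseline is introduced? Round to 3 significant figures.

2.39 × 10³ mg·h/L

CYP2B6: 0.26 × 0.37 = 0.0962
Other: 0.74 (unchanged)
Relative clearance = 0.0962 + 0.74 = 0.8362.
New AUC = baseline ÷ relative clearance = 2000 / 0.8362 = 2.39 × 10³ mg·h/L.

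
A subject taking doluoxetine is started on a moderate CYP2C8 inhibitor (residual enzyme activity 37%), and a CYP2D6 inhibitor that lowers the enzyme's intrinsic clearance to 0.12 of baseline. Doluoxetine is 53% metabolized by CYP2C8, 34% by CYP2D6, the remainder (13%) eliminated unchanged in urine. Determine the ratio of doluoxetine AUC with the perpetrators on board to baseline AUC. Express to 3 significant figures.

2.73

CYP2C8: 0.53 × 0.37 = 0.1961
CYP2D6: 0.34 × 0.12 = 0.0408
Other: 0.13 (unchanged)
CL_new/CL_old = 0.1961 + 0.0408 + 0.13 = 0.3669.
Because AUC varies inversely with clearance, the combined effect is 1 / 0.3669 = 2.73.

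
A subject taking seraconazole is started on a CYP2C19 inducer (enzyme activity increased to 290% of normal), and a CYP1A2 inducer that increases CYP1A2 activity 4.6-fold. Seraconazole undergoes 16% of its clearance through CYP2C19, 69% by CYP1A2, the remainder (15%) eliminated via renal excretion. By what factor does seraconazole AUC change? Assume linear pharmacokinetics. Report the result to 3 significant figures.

0.264

The CYP2C19 pathway (16% of clearance) rises to 2.9× activity: 0.16 × 2.9 = 0.464.
The CYP1A2 pathway (69% of clearance) rises to 4.6× activity: 0.69 × 4.6 = 3.174.
The remaining 15% of clearance is unaffected.
CL_new/CL_old = 0.464 + 3.174 + 0.15 = 3.788.
AUC ∝ 1/CL: fold-change = 1 / 3.788 = 0.264.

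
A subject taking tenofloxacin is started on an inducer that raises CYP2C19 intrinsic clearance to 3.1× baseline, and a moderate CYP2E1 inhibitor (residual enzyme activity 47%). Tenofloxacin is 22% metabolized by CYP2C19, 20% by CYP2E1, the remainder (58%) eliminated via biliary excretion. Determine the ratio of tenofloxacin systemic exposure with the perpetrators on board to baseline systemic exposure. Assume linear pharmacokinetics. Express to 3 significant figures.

0.737

The CYP2C19 pathway (22% of clearance) increases to 3.1× activity: 0.22 × 3.1 = 0.682.
The CYP2E1 pathway (20% of clearance) drops to 0.47× activity: 0.2 × 0.47 = 0.094.
Non-CYP routes (58%) are unchanged.
Relative clearance = 0.682 + 0.094 + 0.58 = 1.356.
Systemic exposure ∝ 1/CL: fold-change = 1 / 1.356 = 0.737.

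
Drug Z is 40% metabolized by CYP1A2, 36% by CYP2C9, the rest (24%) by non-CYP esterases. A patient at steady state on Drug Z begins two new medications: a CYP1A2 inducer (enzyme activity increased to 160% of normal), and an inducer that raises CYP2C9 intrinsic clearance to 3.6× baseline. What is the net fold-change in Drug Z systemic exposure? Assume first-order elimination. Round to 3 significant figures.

The CYP1A2 pathway (40% of clearance) rises to 1.6× activity: 0.4 × 1.6 = 0.64.
The CYP2C9 pathway (36% of clearance) is boosted to 3.6× activity: 0.36 × 3.6 = 1.296.
The remaining 24% of clearance is unaffected.
CL_new/CL_old = 0.64 + 1.296 + 0.24 = 2.176.
Because systemic exposure varies inversely with clearance, the combined effect is 1 / 2.176 = 0.460.

0.460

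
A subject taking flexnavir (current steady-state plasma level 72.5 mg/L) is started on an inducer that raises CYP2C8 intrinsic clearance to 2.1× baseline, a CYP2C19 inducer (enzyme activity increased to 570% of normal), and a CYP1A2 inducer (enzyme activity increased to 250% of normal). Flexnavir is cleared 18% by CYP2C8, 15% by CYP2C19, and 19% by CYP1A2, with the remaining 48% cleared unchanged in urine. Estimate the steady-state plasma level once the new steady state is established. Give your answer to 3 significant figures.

33.1 mg/L

The CYP2C8 pathway (18% of clearance) is boosted to 2.1× activity: 0.18 × 2.1 = 0.378.
The CYP2C19 pathway (15% of clearance) is boosted to 5.7× activity: 0.15 × 5.7 = 0.855.
The CYP1A2 pathway (19% of clearance) is boosted to 2.5× activity: 0.19 × 2.5 = 0.475.
The remaining 48% of clearance is unaffected.
CL_new/CL_old = 0.378 + 0.855 + 0.475 + 0.48 = 2.188.
Steady-state plasma level ∝ 1/CL: new value = 72.5 / 2.188 = 33.1 mg/L.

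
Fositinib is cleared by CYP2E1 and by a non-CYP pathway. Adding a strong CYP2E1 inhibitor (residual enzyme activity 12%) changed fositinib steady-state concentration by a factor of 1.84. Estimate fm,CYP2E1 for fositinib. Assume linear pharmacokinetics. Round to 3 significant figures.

0.519

Let fm be the CYP2E1 fraction. New clearance relative to baseline = fm × 0.12 + (1 − fm).
Steady-state concentration ratio = 1 / (new CL fraction), so new CL fraction = 1 / 1.84 = 0.5435.
fm × 0.12 + 1 − fm = 0.5435  ⇒  fm × (0.12 − 1) = −0.4565  ⇒  fm = 0.519.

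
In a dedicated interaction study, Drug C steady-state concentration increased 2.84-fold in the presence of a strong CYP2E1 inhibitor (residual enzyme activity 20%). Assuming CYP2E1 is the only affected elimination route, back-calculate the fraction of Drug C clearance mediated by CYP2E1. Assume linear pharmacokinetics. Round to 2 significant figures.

Let fm be the CYP2E1 fraction. New clearance relative to baseline = fm × 0.2 + (1 − fm).
Steady-state concentration ratio = 1 / (new CL fraction), so new CL fraction = 1 / 2.84 = 0.3521.
fm × 0.2 + 1 − fm = 0.3521  ⇒  fm × (0.2 − 1) = −0.6479  ⇒  fm = 0.81.

0.81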